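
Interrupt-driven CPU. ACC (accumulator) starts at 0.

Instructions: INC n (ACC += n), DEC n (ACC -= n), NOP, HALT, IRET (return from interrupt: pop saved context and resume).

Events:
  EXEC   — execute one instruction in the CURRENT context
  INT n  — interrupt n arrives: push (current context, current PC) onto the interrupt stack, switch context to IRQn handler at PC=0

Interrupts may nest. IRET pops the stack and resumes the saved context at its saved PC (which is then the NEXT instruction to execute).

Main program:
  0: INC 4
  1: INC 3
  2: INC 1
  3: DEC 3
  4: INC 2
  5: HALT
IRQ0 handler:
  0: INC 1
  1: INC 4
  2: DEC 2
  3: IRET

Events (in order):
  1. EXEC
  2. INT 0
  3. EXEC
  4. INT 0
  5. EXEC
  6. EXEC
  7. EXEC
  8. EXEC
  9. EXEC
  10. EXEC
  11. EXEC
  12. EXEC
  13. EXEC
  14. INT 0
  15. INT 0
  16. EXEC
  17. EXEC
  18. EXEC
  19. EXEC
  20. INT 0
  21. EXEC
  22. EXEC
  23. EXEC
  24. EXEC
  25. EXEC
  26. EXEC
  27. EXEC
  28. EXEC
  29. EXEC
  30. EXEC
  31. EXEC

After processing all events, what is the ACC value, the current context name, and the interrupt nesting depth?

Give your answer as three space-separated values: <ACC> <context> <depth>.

Event 1 (EXEC): [MAIN] PC=0: INC 4 -> ACC=4
Event 2 (INT 0): INT 0 arrives: push (MAIN, PC=1), enter IRQ0 at PC=0 (depth now 1)
Event 3 (EXEC): [IRQ0] PC=0: INC 1 -> ACC=5
Event 4 (INT 0): INT 0 arrives: push (IRQ0, PC=1), enter IRQ0 at PC=0 (depth now 2)
Event 5 (EXEC): [IRQ0] PC=0: INC 1 -> ACC=6
Event 6 (EXEC): [IRQ0] PC=1: INC 4 -> ACC=10
Event 7 (EXEC): [IRQ0] PC=2: DEC 2 -> ACC=8
Event 8 (EXEC): [IRQ0] PC=3: IRET -> resume IRQ0 at PC=1 (depth now 1)
Event 9 (EXEC): [IRQ0] PC=1: INC 4 -> ACC=12
Event 10 (EXEC): [IRQ0] PC=2: DEC 2 -> ACC=10
Event 11 (EXEC): [IRQ0] PC=3: IRET -> resume MAIN at PC=1 (depth now 0)
Event 12 (EXEC): [MAIN] PC=1: INC 3 -> ACC=13
Event 13 (EXEC): [MAIN] PC=2: INC 1 -> ACC=14
Event 14 (INT 0): INT 0 arrives: push (MAIN, PC=3), enter IRQ0 at PC=0 (depth now 1)
Event 15 (INT 0): INT 0 arrives: push (IRQ0, PC=0), enter IRQ0 at PC=0 (depth now 2)
Event 16 (EXEC): [IRQ0] PC=0: INC 1 -> ACC=15
Event 17 (EXEC): [IRQ0] PC=1: INC 4 -> ACC=19
Event 18 (EXEC): [IRQ0] PC=2: DEC 2 -> ACC=17
Event 19 (EXEC): [IRQ0] PC=3: IRET -> resume IRQ0 at PC=0 (depth now 1)
Event 20 (INT 0): INT 0 arrives: push (IRQ0, PC=0), enter IRQ0 at PC=0 (depth now 2)
Event 21 (EXEC): [IRQ0] PC=0: INC 1 -> ACC=18
Event 22 (EXEC): [IRQ0] PC=1: INC 4 -> ACC=22
Event 23 (EXEC): [IRQ0] PC=2: DEC 2 -> ACC=20
Event 24 (EXEC): [IRQ0] PC=3: IRET -> resume IRQ0 at PC=0 (depth now 1)
Event 25 (EXEC): [IRQ0] PC=0: INC 1 -> ACC=21
Event 26 (EXEC): [IRQ0] PC=1: INC 4 -> ACC=25
Event 27 (EXEC): [IRQ0] PC=2: DEC 2 -> ACC=23
Event 28 (EXEC): [IRQ0] PC=3: IRET -> resume MAIN at PC=3 (depth now 0)
Event 29 (EXEC): [MAIN] PC=3: DEC 3 -> ACC=20
Event 30 (EXEC): [MAIN] PC=4: INC 2 -> ACC=22
Event 31 (EXEC): [MAIN] PC=5: HALT

Answer: 22 MAIN 0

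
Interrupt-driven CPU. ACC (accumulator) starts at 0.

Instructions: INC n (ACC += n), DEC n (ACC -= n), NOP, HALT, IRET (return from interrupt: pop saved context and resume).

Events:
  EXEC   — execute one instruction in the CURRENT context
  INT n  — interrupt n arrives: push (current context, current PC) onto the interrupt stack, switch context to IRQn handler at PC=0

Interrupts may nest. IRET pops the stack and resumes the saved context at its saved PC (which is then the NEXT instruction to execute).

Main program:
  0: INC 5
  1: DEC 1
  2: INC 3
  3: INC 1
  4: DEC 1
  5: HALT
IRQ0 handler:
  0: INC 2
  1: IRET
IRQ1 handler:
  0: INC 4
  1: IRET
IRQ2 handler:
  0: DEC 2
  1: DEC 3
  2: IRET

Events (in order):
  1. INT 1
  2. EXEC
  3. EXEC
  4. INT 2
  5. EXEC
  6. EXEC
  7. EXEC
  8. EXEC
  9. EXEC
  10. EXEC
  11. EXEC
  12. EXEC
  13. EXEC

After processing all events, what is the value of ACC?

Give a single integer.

Event 1 (INT 1): INT 1 arrives: push (MAIN, PC=0), enter IRQ1 at PC=0 (depth now 1)
Event 2 (EXEC): [IRQ1] PC=0: INC 4 -> ACC=4
Event 3 (EXEC): [IRQ1] PC=1: IRET -> resume MAIN at PC=0 (depth now 0)
Event 4 (INT 2): INT 2 arrives: push (MAIN, PC=0), enter IRQ2 at PC=0 (depth now 1)
Event 5 (EXEC): [IRQ2] PC=0: DEC 2 -> ACC=2
Event 6 (EXEC): [IRQ2] PC=1: DEC 3 -> ACC=-1
Event 7 (EXEC): [IRQ2] PC=2: IRET -> resume MAIN at PC=0 (depth now 0)
Event 8 (EXEC): [MAIN] PC=0: INC 5 -> ACC=4
Event 9 (EXEC): [MAIN] PC=1: DEC 1 -> ACC=3
Event 10 (EXEC): [MAIN] PC=2: INC 3 -> ACC=6
Event 11 (EXEC): [MAIN] PC=3: INC 1 -> ACC=7
Event 12 (EXEC): [MAIN] PC=4: DEC 1 -> ACC=6
Event 13 (EXEC): [MAIN] PC=5: HALT

Answer: 6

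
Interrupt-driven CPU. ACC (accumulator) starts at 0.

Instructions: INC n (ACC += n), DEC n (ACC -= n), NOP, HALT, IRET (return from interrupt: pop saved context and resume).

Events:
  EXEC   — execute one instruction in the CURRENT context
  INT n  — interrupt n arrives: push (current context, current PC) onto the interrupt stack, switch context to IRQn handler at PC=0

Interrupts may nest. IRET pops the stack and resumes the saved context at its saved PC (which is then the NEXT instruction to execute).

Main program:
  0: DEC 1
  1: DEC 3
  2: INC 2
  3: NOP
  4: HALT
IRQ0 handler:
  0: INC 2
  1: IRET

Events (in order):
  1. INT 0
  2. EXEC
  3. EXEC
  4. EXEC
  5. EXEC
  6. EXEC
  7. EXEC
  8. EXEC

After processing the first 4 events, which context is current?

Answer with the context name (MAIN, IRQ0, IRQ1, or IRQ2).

Event 1 (INT 0): INT 0 arrives: push (MAIN, PC=0), enter IRQ0 at PC=0 (depth now 1)
Event 2 (EXEC): [IRQ0] PC=0: INC 2 -> ACC=2
Event 3 (EXEC): [IRQ0] PC=1: IRET -> resume MAIN at PC=0 (depth now 0)
Event 4 (EXEC): [MAIN] PC=0: DEC 1 -> ACC=1

Answer: MAIN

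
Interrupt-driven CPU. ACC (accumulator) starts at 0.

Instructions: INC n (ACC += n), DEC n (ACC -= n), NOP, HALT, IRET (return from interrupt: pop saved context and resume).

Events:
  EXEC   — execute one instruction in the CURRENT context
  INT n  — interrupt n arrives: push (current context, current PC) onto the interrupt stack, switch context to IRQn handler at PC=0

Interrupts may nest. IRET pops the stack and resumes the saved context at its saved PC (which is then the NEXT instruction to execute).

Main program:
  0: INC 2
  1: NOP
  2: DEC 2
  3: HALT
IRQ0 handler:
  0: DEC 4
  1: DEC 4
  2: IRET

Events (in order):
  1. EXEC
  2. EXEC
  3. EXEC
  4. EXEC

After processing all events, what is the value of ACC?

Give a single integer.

Event 1 (EXEC): [MAIN] PC=0: INC 2 -> ACC=2
Event 2 (EXEC): [MAIN] PC=1: NOP
Event 3 (EXEC): [MAIN] PC=2: DEC 2 -> ACC=0
Event 4 (EXEC): [MAIN] PC=3: HALT

Answer: 0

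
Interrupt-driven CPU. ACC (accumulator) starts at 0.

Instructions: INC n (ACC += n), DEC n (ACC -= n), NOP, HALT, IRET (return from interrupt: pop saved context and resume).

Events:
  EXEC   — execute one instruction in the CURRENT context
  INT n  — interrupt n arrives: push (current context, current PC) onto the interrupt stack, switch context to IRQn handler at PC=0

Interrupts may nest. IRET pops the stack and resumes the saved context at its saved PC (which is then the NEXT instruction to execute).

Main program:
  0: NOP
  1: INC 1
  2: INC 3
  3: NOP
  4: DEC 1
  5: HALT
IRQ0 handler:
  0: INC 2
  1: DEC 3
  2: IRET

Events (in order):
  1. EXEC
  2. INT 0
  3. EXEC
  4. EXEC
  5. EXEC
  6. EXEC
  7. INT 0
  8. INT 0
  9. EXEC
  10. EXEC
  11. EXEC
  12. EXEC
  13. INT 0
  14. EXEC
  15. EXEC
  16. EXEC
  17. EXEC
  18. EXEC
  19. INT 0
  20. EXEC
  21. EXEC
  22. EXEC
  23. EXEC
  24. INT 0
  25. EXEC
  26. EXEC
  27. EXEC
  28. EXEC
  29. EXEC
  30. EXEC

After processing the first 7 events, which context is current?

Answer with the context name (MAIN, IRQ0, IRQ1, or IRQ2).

Answer: IRQ0

Derivation:
Event 1 (EXEC): [MAIN] PC=0: NOP
Event 2 (INT 0): INT 0 arrives: push (MAIN, PC=1), enter IRQ0 at PC=0 (depth now 1)
Event 3 (EXEC): [IRQ0] PC=0: INC 2 -> ACC=2
Event 4 (EXEC): [IRQ0] PC=1: DEC 3 -> ACC=-1
Event 5 (EXEC): [IRQ0] PC=2: IRET -> resume MAIN at PC=1 (depth now 0)
Event 6 (EXEC): [MAIN] PC=1: INC 1 -> ACC=0
Event 7 (INT 0): INT 0 arrives: push (MAIN, PC=2), enter IRQ0 at PC=0 (depth now 1)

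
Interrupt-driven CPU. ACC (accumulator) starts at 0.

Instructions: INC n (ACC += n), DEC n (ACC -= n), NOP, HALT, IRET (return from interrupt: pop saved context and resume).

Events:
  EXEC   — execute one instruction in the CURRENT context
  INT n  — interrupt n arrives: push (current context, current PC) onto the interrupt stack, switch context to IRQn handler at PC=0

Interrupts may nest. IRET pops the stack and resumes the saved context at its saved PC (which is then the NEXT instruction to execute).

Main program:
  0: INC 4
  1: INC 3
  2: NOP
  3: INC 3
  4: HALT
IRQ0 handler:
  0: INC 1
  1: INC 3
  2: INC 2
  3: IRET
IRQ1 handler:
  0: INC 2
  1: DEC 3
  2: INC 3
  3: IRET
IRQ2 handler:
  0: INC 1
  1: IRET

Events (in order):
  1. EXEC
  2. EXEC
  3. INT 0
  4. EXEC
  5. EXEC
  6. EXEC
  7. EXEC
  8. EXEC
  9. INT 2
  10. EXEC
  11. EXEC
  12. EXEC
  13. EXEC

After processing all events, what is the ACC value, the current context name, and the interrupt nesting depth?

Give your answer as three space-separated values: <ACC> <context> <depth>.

Event 1 (EXEC): [MAIN] PC=0: INC 4 -> ACC=4
Event 2 (EXEC): [MAIN] PC=1: INC 3 -> ACC=7
Event 3 (INT 0): INT 0 arrives: push (MAIN, PC=2), enter IRQ0 at PC=0 (depth now 1)
Event 4 (EXEC): [IRQ0] PC=0: INC 1 -> ACC=8
Event 5 (EXEC): [IRQ0] PC=1: INC 3 -> ACC=11
Event 6 (EXEC): [IRQ0] PC=2: INC 2 -> ACC=13
Event 7 (EXEC): [IRQ0] PC=3: IRET -> resume MAIN at PC=2 (depth now 0)
Event 8 (EXEC): [MAIN] PC=2: NOP
Event 9 (INT 2): INT 2 arrives: push (MAIN, PC=3), enter IRQ2 at PC=0 (depth now 1)
Event 10 (EXEC): [IRQ2] PC=0: INC 1 -> ACC=14
Event 11 (EXEC): [IRQ2] PC=1: IRET -> resume MAIN at PC=3 (depth now 0)
Event 12 (EXEC): [MAIN] PC=3: INC 3 -> ACC=17
Event 13 (EXEC): [MAIN] PC=4: HALT

Answer: 17 MAIN 0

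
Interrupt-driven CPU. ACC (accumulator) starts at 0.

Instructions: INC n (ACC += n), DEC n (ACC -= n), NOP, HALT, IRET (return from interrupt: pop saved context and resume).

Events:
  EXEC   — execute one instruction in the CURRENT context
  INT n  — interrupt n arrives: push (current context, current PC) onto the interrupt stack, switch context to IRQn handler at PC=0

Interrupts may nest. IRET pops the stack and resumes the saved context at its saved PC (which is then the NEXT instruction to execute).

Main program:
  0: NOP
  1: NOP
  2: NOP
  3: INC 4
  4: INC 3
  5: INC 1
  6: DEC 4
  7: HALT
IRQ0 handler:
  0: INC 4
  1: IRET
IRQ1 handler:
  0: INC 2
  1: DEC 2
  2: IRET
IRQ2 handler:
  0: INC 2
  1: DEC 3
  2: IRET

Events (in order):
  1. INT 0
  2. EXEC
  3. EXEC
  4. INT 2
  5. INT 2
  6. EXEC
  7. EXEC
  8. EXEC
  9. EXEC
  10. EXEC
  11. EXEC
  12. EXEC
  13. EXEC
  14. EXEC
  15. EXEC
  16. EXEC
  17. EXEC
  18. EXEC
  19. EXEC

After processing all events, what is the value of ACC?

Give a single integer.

Answer: 6

Derivation:
Event 1 (INT 0): INT 0 arrives: push (MAIN, PC=0), enter IRQ0 at PC=0 (depth now 1)
Event 2 (EXEC): [IRQ0] PC=0: INC 4 -> ACC=4
Event 3 (EXEC): [IRQ0] PC=1: IRET -> resume MAIN at PC=0 (depth now 0)
Event 4 (INT 2): INT 2 arrives: push (MAIN, PC=0), enter IRQ2 at PC=0 (depth now 1)
Event 5 (INT 2): INT 2 arrives: push (IRQ2, PC=0), enter IRQ2 at PC=0 (depth now 2)
Event 6 (EXEC): [IRQ2] PC=0: INC 2 -> ACC=6
Event 7 (EXEC): [IRQ2] PC=1: DEC 3 -> ACC=3
Event 8 (EXEC): [IRQ2] PC=2: IRET -> resume IRQ2 at PC=0 (depth now 1)
Event 9 (EXEC): [IRQ2] PC=0: INC 2 -> ACC=5
Event 10 (EXEC): [IRQ2] PC=1: DEC 3 -> ACC=2
Event 11 (EXEC): [IRQ2] PC=2: IRET -> resume MAIN at PC=0 (depth now 0)
Event 12 (EXEC): [MAIN] PC=0: NOP
Event 13 (EXEC): [MAIN] PC=1: NOP
Event 14 (EXEC): [MAIN] PC=2: NOP
Event 15 (EXEC): [MAIN] PC=3: INC 4 -> ACC=6
Event 16 (EXEC): [MAIN] PC=4: INC 3 -> ACC=9
Event 17 (EXEC): [MAIN] PC=5: INC 1 -> ACC=10
Event 18 (EXEC): [MAIN] PC=6: DEC 4 -> ACC=6
Event 19 (EXEC): [MAIN] PC=7: HALT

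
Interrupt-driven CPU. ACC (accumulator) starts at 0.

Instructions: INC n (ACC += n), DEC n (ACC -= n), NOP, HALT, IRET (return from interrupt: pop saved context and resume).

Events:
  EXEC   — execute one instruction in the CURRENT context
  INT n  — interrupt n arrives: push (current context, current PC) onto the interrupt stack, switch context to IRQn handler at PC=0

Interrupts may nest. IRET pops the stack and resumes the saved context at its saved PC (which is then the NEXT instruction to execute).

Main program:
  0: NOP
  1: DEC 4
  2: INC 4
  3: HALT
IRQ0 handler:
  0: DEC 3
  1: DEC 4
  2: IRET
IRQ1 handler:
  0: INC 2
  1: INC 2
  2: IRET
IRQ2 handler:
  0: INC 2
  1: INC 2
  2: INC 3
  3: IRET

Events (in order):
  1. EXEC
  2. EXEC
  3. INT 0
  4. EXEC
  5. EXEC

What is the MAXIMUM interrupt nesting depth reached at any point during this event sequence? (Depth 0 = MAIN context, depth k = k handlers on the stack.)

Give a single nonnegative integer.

Answer: 1

Derivation:
Event 1 (EXEC): [MAIN] PC=0: NOP [depth=0]
Event 2 (EXEC): [MAIN] PC=1: DEC 4 -> ACC=-4 [depth=0]
Event 3 (INT 0): INT 0 arrives: push (MAIN, PC=2), enter IRQ0 at PC=0 (depth now 1) [depth=1]
Event 4 (EXEC): [IRQ0] PC=0: DEC 3 -> ACC=-7 [depth=1]
Event 5 (EXEC): [IRQ0] PC=1: DEC 4 -> ACC=-11 [depth=1]
Max depth observed: 1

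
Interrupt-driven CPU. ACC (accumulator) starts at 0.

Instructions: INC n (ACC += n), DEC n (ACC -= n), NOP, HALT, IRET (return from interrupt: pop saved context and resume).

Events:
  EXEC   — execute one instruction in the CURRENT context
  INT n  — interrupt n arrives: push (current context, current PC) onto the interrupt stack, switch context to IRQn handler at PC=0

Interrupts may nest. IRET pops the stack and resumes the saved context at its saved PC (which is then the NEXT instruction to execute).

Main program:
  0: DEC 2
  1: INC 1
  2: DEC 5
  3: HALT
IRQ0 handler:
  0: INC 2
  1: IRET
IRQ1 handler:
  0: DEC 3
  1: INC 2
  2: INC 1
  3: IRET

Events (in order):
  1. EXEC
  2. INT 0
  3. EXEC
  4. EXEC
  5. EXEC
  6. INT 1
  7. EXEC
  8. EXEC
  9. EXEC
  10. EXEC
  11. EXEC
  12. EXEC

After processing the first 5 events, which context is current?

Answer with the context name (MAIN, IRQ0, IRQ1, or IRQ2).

Event 1 (EXEC): [MAIN] PC=0: DEC 2 -> ACC=-2
Event 2 (INT 0): INT 0 arrives: push (MAIN, PC=1), enter IRQ0 at PC=0 (depth now 1)
Event 3 (EXEC): [IRQ0] PC=0: INC 2 -> ACC=0
Event 4 (EXEC): [IRQ0] PC=1: IRET -> resume MAIN at PC=1 (depth now 0)
Event 5 (EXEC): [MAIN] PC=1: INC 1 -> ACC=1

Answer: MAIN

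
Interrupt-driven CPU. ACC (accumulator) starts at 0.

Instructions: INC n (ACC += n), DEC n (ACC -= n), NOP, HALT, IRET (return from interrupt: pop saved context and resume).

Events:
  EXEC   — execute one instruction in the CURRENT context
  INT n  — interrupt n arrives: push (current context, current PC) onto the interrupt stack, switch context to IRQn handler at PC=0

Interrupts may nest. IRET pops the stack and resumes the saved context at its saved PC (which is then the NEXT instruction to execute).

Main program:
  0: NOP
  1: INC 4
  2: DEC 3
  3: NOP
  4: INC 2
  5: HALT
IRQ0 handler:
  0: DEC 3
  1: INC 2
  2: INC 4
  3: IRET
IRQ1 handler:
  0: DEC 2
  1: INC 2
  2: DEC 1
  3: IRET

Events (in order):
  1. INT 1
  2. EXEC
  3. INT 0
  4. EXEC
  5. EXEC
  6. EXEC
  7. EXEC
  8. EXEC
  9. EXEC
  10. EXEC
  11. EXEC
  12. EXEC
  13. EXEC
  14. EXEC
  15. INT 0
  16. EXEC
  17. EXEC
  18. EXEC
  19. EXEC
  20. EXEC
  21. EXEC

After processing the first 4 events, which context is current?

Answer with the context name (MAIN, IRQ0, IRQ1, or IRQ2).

Answer: IRQ0

Derivation:
Event 1 (INT 1): INT 1 arrives: push (MAIN, PC=0), enter IRQ1 at PC=0 (depth now 1)
Event 2 (EXEC): [IRQ1] PC=0: DEC 2 -> ACC=-2
Event 3 (INT 0): INT 0 arrives: push (IRQ1, PC=1), enter IRQ0 at PC=0 (depth now 2)
Event 4 (EXEC): [IRQ0] PC=0: DEC 3 -> ACC=-5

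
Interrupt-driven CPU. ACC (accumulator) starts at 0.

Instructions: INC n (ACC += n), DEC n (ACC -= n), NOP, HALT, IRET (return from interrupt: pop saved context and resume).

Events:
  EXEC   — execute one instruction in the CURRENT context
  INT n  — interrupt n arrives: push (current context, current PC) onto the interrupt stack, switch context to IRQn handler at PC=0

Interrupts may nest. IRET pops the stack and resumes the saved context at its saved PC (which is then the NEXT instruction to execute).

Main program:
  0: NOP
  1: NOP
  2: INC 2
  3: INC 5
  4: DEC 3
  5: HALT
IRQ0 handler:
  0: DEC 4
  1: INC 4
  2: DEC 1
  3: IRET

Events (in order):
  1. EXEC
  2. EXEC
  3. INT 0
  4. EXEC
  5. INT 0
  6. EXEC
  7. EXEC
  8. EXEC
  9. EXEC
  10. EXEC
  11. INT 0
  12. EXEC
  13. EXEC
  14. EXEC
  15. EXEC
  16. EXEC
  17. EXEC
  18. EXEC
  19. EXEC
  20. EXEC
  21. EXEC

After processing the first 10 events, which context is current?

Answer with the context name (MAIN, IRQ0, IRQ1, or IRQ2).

Answer: IRQ0

Derivation:
Event 1 (EXEC): [MAIN] PC=0: NOP
Event 2 (EXEC): [MAIN] PC=1: NOP
Event 3 (INT 0): INT 0 arrives: push (MAIN, PC=2), enter IRQ0 at PC=0 (depth now 1)
Event 4 (EXEC): [IRQ0] PC=0: DEC 4 -> ACC=-4
Event 5 (INT 0): INT 0 arrives: push (IRQ0, PC=1), enter IRQ0 at PC=0 (depth now 2)
Event 6 (EXEC): [IRQ0] PC=0: DEC 4 -> ACC=-8
Event 7 (EXEC): [IRQ0] PC=1: INC 4 -> ACC=-4
Event 8 (EXEC): [IRQ0] PC=2: DEC 1 -> ACC=-5
Event 9 (EXEC): [IRQ0] PC=3: IRET -> resume IRQ0 at PC=1 (depth now 1)
Event 10 (EXEC): [IRQ0] PC=1: INC 4 -> ACC=-1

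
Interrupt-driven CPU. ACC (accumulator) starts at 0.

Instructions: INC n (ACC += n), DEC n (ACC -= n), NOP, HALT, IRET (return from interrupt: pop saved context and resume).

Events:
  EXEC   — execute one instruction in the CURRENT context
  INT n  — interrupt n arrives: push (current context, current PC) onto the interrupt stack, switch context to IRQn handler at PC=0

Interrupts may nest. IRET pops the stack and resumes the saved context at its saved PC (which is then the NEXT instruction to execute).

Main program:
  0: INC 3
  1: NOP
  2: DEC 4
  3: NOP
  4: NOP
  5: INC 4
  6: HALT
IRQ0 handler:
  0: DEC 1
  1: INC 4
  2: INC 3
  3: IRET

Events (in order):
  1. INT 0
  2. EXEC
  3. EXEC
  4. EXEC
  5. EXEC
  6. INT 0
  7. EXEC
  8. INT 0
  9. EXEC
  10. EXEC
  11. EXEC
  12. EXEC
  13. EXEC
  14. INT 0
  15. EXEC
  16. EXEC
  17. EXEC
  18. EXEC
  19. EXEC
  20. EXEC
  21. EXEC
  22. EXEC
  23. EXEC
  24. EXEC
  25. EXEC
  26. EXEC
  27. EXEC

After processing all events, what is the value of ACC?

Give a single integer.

Answer: 27

Derivation:
Event 1 (INT 0): INT 0 arrives: push (MAIN, PC=0), enter IRQ0 at PC=0 (depth now 1)
Event 2 (EXEC): [IRQ0] PC=0: DEC 1 -> ACC=-1
Event 3 (EXEC): [IRQ0] PC=1: INC 4 -> ACC=3
Event 4 (EXEC): [IRQ0] PC=2: INC 3 -> ACC=6
Event 5 (EXEC): [IRQ0] PC=3: IRET -> resume MAIN at PC=0 (depth now 0)
Event 6 (INT 0): INT 0 arrives: push (MAIN, PC=0), enter IRQ0 at PC=0 (depth now 1)
Event 7 (EXEC): [IRQ0] PC=0: DEC 1 -> ACC=5
Event 8 (INT 0): INT 0 arrives: push (IRQ0, PC=1), enter IRQ0 at PC=0 (depth now 2)
Event 9 (EXEC): [IRQ0] PC=0: DEC 1 -> ACC=4
Event 10 (EXEC): [IRQ0] PC=1: INC 4 -> ACC=8
Event 11 (EXEC): [IRQ0] PC=2: INC 3 -> ACC=11
Event 12 (EXEC): [IRQ0] PC=3: IRET -> resume IRQ0 at PC=1 (depth now 1)
Event 13 (EXEC): [IRQ0] PC=1: INC 4 -> ACC=15
Event 14 (INT 0): INT 0 arrives: push (IRQ0, PC=2), enter IRQ0 at PC=0 (depth now 2)
Event 15 (EXEC): [IRQ0] PC=0: DEC 1 -> ACC=14
Event 16 (EXEC): [IRQ0] PC=1: INC 4 -> ACC=18
Event 17 (EXEC): [IRQ0] PC=2: INC 3 -> ACC=21
Event 18 (EXEC): [IRQ0] PC=3: IRET -> resume IRQ0 at PC=2 (depth now 1)
Event 19 (EXEC): [IRQ0] PC=2: INC 3 -> ACC=24
Event 20 (EXEC): [IRQ0] PC=3: IRET -> resume MAIN at PC=0 (depth now 0)
Event 21 (EXEC): [MAIN] PC=0: INC 3 -> ACC=27
Event 22 (EXEC): [MAIN] PC=1: NOP
Event 23 (EXEC): [MAIN] PC=2: DEC 4 -> ACC=23
Event 24 (EXEC): [MAIN] PC=3: NOP
Event 25 (EXEC): [MAIN] PC=4: NOP
Event 26 (EXEC): [MAIN] PC=5: INC 4 -> ACC=27
Event 27 (EXEC): [MAIN] PC=6: HALT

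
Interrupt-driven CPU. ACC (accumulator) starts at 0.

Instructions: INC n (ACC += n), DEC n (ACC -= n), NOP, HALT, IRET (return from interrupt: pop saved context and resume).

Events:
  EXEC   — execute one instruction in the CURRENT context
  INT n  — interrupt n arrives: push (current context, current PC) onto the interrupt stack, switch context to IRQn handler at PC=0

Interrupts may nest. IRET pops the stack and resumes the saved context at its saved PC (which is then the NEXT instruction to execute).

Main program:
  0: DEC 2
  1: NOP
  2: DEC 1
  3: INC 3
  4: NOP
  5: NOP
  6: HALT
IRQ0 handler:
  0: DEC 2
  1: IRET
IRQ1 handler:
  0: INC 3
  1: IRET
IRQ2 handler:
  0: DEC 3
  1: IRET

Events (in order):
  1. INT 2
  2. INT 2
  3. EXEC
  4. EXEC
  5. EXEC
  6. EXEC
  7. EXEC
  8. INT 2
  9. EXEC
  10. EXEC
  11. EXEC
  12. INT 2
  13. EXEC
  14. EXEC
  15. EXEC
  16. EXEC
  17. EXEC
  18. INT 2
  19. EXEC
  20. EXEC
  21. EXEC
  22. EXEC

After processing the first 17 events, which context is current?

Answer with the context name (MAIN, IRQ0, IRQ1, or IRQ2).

Event 1 (INT 2): INT 2 arrives: push (MAIN, PC=0), enter IRQ2 at PC=0 (depth now 1)
Event 2 (INT 2): INT 2 arrives: push (IRQ2, PC=0), enter IRQ2 at PC=0 (depth now 2)
Event 3 (EXEC): [IRQ2] PC=0: DEC 3 -> ACC=-3
Event 4 (EXEC): [IRQ2] PC=1: IRET -> resume IRQ2 at PC=0 (depth now 1)
Event 5 (EXEC): [IRQ2] PC=0: DEC 3 -> ACC=-6
Event 6 (EXEC): [IRQ2] PC=1: IRET -> resume MAIN at PC=0 (depth now 0)
Event 7 (EXEC): [MAIN] PC=0: DEC 2 -> ACC=-8
Event 8 (INT 2): INT 2 arrives: push (MAIN, PC=1), enter IRQ2 at PC=0 (depth now 1)
Event 9 (EXEC): [IRQ2] PC=0: DEC 3 -> ACC=-11
Event 10 (EXEC): [IRQ2] PC=1: IRET -> resume MAIN at PC=1 (depth now 0)
Event 11 (EXEC): [MAIN] PC=1: NOP
Event 12 (INT 2): INT 2 arrives: push (MAIN, PC=2), enter IRQ2 at PC=0 (depth now 1)
Event 13 (EXEC): [IRQ2] PC=0: DEC 3 -> ACC=-14
Event 14 (EXEC): [IRQ2] PC=1: IRET -> resume MAIN at PC=2 (depth now 0)
Event 15 (EXEC): [MAIN] PC=2: DEC 1 -> ACC=-15
Event 16 (EXEC): [MAIN] PC=3: INC 3 -> ACC=-12
Event 17 (EXEC): [MAIN] PC=4: NOP

Answer: MAIN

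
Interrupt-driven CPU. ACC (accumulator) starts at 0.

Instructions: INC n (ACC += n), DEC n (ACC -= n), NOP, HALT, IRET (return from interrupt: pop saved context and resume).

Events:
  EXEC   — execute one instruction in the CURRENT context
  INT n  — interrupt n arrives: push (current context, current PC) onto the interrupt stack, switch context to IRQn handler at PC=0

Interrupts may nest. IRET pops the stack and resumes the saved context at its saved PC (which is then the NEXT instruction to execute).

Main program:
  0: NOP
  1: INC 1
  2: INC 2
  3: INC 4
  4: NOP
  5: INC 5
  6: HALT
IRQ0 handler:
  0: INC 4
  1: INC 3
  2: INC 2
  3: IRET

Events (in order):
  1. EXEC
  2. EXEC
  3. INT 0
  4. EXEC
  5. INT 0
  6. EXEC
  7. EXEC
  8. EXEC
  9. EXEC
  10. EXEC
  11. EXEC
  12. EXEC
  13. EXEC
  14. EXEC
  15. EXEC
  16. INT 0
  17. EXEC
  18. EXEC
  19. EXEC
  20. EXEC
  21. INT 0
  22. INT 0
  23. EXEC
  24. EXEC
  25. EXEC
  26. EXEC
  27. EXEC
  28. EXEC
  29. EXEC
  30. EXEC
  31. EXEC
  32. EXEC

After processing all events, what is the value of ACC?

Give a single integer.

Answer: 57

Derivation:
Event 1 (EXEC): [MAIN] PC=0: NOP
Event 2 (EXEC): [MAIN] PC=1: INC 1 -> ACC=1
Event 3 (INT 0): INT 0 arrives: push (MAIN, PC=2), enter IRQ0 at PC=0 (depth now 1)
Event 4 (EXEC): [IRQ0] PC=0: INC 4 -> ACC=5
Event 5 (INT 0): INT 0 arrives: push (IRQ0, PC=1), enter IRQ0 at PC=0 (depth now 2)
Event 6 (EXEC): [IRQ0] PC=0: INC 4 -> ACC=9
Event 7 (EXEC): [IRQ0] PC=1: INC 3 -> ACC=12
Event 8 (EXEC): [IRQ0] PC=2: INC 2 -> ACC=14
Event 9 (EXEC): [IRQ0] PC=3: IRET -> resume IRQ0 at PC=1 (depth now 1)
Event 10 (EXEC): [IRQ0] PC=1: INC 3 -> ACC=17
Event 11 (EXEC): [IRQ0] PC=2: INC 2 -> ACC=19
Event 12 (EXEC): [IRQ0] PC=3: IRET -> resume MAIN at PC=2 (depth now 0)
Event 13 (EXEC): [MAIN] PC=2: INC 2 -> ACC=21
Event 14 (EXEC): [MAIN] PC=3: INC 4 -> ACC=25
Event 15 (EXEC): [MAIN] PC=4: NOP
Event 16 (INT 0): INT 0 arrives: push (MAIN, PC=5), enter IRQ0 at PC=0 (depth now 1)
Event 17 (EXEC): [IRQ0] PC=0: INC 4 -> ACC=29
Event 18 (EXEC): [IRQ0] PC=1: INC 3 -> ACC=32
Event 19 (EXEC): [IRQ0] PC=2: INC 2 -> ACC=34
Event 20 (EXEC): [IRQ0] PC=3: IRET -> resume MAIN at PC=5 (depth now 0)
Event 21 (INT 0): INT 0 arrives: push (MAIN, PC=5), enter IRQ0 at PC=0 (depth now 1)
Event 22 (INT 0): INT 0 arrives: push (IRQ0, PC=0), enter IRQ0 at PC=0 (depth now 2)
Event 23 (EXEC): [IRQ0] PC=0: INC 4 -> ACC=38
Event 24 (EXEC): [IRQ0] PC=1: INC 3 -> ACC=41
Event 25 (EXEC): [IRQ0] PC=2: INC 2 -> ACC=43
Event 26 (EXEC): [IRQ0] PC=3: IRET -> resume IRQ0 at PC=0 (depth now 1)
Event 27 (EXEC): [IRQ0] PC=0: INC 4 -> ACC=47
Event 28 (EXEC): [IRQ0] PC=1: INC 3 -> ACC=50
Event 29 (EXEC): [IRQ0] PC=2: INC 2 -> ACC=52
Event 30 (EXEC): [IRQ0] PC=3: IRET -> resume MAIN at PC=5 (depth now 0)
Event 31 (EXEC): [MAIN] PC=5: INC 5 -> ACC=57
Event 32 (EXEC): [MAIN] PC=6: HALT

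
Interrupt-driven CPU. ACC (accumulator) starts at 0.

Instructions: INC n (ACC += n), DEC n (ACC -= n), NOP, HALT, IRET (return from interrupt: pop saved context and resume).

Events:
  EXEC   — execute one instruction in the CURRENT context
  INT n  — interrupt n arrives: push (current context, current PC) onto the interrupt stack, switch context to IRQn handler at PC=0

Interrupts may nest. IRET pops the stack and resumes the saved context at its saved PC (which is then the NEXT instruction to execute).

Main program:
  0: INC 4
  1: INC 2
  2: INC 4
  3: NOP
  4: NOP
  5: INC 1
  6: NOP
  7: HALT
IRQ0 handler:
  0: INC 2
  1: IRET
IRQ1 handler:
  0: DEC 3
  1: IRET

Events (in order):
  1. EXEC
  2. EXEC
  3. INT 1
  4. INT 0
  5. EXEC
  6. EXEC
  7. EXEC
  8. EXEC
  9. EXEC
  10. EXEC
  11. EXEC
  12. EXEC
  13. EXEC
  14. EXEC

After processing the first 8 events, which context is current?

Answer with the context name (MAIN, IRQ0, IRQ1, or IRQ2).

Event 1 (EXEC): [MAIN] PC=0: INC 4 -> ACC=4
Event 2 (EXEC): [MAIN] PC=1: INC 2 -> ACC=6
Event 3 (INT 1): INT 1 arrives: push (MAIN, PC=2), enter IRQ1 at PC=0 (depth now 1)
Event 4 (INT 0): INT 0 arrives: push (IRQ1, PC=0), enter IRQ0 at PC=0 (depth now 2)
Event 5 (EXEC): [IRQ0] PC=0: INC 2 -> ACC=8
Event 6 (EXEC): [IRQ0] PC=1: IRET -> resume IRQ1 at PC=0 (depth now 1)
Event 7 (EXEC): [IRQ1] PC=0: DEC 3 -> ACC=5
Event 8 (EXEC): [IRQ1] PC=1: IRET -> resume MAIN at PC=2 (depth now 0)

Answer: MAIN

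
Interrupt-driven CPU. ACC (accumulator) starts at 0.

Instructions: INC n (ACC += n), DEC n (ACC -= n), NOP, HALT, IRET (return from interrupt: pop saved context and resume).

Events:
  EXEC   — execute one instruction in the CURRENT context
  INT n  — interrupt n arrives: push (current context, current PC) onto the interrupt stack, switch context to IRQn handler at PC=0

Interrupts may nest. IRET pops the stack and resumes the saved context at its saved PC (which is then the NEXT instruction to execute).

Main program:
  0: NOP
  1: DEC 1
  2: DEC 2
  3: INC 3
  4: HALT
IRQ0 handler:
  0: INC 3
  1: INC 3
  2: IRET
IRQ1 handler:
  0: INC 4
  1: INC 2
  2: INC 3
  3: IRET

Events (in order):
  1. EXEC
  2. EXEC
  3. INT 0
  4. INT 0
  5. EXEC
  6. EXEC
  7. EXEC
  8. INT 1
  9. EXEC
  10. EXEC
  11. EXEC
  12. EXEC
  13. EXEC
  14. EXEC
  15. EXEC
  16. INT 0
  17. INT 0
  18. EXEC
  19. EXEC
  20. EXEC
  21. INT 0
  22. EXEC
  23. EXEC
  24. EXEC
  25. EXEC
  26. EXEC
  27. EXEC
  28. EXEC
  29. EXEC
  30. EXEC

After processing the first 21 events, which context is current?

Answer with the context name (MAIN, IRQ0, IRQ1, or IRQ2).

Event 1 (EXEC): [MAIN] PC=0: NOP
Event 2 (EXEC): [MAIN] PC=1: DEC 1 -> ACC=-1
Event 3 (INT 0): INT 0 arrives: push (MAIN, PC=2), enter IRQ0 at PC=0 (depth now 1)
Event 4 (INT 0): INT 0 arrives: push (IRQ0, PC=0), enter IRQ0 at PC=0 (depth now 2)
Event 5 (EXEC): [IRQ0] PC=0: INC 3 -> ACC=2
Event 6 (EXEC): [IRQ0] PC=1: INC 3 -> ACC=5
Event 7 (EXEC): [IRQ0] PC=2: IRET -> resume IRQ0 at PC=0 (depth now 1)
Event 8 (INT 1): INT 1 arrives: push (IRQ0, PC=0), enter IRQ1 at PC=0 (depth now 2)
Event 9 (EXEC): [IRQ1] PC=0: INC 4 -> ACC=9
Event 10 (EXEC): [IRQ1] PC=1: INC 2 -> ACC=11
Event 11 (EXEC): [IRQ1] PC=2: INC 3 -> ACC=14
Event 12 (EXEC): [IRQ1] PC=3: IRET -> resume IRQ0 at PC=0 (depth now 1)
Event 13 (EXEC): [IRQ0] PC=0: INC 3 -> ACC=17
Event 14 (EXEC): [IRQ0] PC=1: INC 3 -> ACC=20
Event 15 (EXEC): [IRQ0] PC=2: IRET -> resume MAIN at PC=2 (depth now 0)
Event 16 (INT 0): INT 0 arrives: push (MAIN, PC=2), enter IRQ0 at PC=0 (depth now 1)
Event 17 (INT 0): INT 0 arrives: push (IRQ0, PC=0), enter IRQ0 at PC=0 (depth now 2)
Event 18 (EXEC): [IRQ0] PC=0: INC 3 -> ACC=23
Event 19 (EXEC): [IRQ0] PC=1: INC 3 -> ACC=26
Event 20 (EXEC): [IRQ0] PC=2: IRET -> resume IRQ0 at PC=0 (depth now 1)
Event 21 (INT 0): INT 0 arrives: push (IRQ0, PC=0), enter IRQ0 at PC=0 (depth now 2)

Answer: IRQ0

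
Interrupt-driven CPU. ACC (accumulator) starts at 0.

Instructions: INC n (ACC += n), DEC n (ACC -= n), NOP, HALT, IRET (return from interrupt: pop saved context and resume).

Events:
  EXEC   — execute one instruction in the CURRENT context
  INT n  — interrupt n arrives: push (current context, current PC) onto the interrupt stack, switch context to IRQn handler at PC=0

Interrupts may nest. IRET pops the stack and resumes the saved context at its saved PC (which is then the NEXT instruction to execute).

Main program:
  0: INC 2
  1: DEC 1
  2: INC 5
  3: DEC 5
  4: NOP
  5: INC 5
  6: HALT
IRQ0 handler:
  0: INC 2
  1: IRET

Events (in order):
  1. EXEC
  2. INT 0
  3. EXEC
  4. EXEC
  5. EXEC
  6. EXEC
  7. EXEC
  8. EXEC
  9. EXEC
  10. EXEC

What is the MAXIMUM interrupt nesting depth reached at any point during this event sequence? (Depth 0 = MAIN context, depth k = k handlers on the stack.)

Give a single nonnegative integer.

Event 1 (EXEC): [MAIN] PC=0: INC 2 -> ACC=2 [depth=0]
Event 2 (INT 0): INT 0 arrives: push (MAIN, PC=1), enter IRQ0 at PC=0 (depth now 1) [depth=1]
Event 3 (EXEC): [IRQ0] PC=0: INC 2 -> ACC=4 [depth=1]
Event 4 (EXEC): [IRQ0] PC=1: IRET -> resume MAIN at PC=1 (depth now 0) [depth=0]
Event 5 (EXEC): [MAIN] PC=1: DEC 1 -> ACC=3 [depth=0]
Event 6 (EXEC): [MAIN] PC=2: INC 5 -> ACC=8 [depth=0]
Event 7 (EXEC): [MAIN] PC=3: DEC 5 -> ACC=3 [depth=0]
Event 8 (EXEC): [MAIN] PC=4: NOP [depth=0]
Event 9 (EXEC): [MAIN] PC=5: INC 5 -> ACC=8 [depth=0]
Event 10 (EXEC): [MAIN] PC=6: HALT [depth=0]
Max depth observed: 1

Answer: 1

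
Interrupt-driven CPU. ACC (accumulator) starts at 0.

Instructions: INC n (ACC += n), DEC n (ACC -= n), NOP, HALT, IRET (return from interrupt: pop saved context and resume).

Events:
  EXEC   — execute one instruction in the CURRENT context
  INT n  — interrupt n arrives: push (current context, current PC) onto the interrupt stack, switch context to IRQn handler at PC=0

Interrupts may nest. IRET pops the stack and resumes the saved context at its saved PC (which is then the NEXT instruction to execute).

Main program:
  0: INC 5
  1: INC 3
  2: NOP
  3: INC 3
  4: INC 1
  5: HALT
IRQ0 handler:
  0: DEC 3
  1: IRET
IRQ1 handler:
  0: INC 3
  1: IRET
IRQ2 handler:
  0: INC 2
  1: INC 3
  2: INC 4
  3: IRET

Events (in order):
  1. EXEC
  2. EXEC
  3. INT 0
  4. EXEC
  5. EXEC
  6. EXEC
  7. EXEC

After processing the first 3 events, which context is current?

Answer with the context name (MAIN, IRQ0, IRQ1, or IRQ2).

Event 1 (EXEC): [MAIN] PC=0: INC 5 -> ACC=5
Event 2 (EXEC): [MAIN] PC=1: INC 3 -> ACC=8
Event 3 (INT 0): INT 0 arrives: push (MAIN, PC=2), enter IRQ0 at PC=0 (depth now 1)

Answer: IRQ0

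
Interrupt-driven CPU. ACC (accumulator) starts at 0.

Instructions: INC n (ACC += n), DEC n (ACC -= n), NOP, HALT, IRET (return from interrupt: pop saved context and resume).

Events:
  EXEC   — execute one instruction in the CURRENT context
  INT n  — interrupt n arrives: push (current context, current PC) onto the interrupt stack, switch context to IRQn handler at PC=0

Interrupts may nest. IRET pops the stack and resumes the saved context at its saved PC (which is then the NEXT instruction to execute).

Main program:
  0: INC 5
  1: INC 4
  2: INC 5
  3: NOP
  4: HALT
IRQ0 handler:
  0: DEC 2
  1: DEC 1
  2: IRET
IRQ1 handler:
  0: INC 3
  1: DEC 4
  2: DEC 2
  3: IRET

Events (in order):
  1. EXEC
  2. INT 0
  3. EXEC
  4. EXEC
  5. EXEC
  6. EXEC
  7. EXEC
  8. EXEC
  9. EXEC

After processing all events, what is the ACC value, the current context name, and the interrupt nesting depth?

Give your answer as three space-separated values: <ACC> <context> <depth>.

Event 1 (EXEC): [MAIN] PC=0: INC 5 -> ACC=5
Event 2 (INT 0): INT 0 arrives: push (MAIN, PC=1), enter IRQ0 at PC=0 (depth now 1)
Event 3 (EXEC): [IRQ0] PC=0: DEC 2 -> ACC=3
Event 4 (EXEC): [IRQ0] PC=1: DEC 1 -> ACC=2
Event 5 (EXEC): [IRQ0] PC=2: IRET -> resume MAIN at PC=1 (depth now 0)
Event 6 (EXEC): [MAIN] PC=1: INC 4 -> ACC=6
Event 7 (EXEC): [MAIN] PC=2: INC 5 -> ACC=11
Event 8 (EXEC): [MAIN] PC=3: NOP
Event 9 (EXEC): [MAIN] PC=4: HALT

Answer: 11 MAIN 0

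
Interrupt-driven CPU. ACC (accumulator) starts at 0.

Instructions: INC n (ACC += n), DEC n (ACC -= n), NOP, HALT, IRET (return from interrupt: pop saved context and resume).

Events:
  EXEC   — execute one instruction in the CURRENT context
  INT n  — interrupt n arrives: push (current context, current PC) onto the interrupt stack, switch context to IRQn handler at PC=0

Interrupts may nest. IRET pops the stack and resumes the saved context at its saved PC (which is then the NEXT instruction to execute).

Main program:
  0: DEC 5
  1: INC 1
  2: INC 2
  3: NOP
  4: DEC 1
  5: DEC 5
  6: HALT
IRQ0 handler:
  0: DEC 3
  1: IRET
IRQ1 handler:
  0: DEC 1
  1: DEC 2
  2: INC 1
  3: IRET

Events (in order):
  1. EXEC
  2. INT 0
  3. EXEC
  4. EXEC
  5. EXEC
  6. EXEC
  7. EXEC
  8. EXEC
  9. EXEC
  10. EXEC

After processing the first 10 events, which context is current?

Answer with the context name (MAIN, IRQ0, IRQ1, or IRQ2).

Event 1 (EXEC): [MAIN] PC=0: DEC 5 -> ACC=-5
Event 2 (INT 0): INT 0 arrives: push (MAIN, PC=1), enter IRQ0 at PC=0 (depth now 1)
Event 3 (EXEC): [IRQ0] PC=0: DEC 3 -> ACC=-8
Event 4 (EXEC): [IRQ0] PC=1: IRET -> resume MAIN at PC=1 (depth now 0)
Event 5 (EXEC): [MAIN] PC=1: INC 1 -> ACC=-7
Event 6 (EXEC): [MAIN] PC=2: INC 2 -> ACC=-5
Event 7 (EXEC): [MAIN] PC=3: NOP
Event 8 (EXEC): [MAIN] PC=4: DEC 1 -> ACC=-6
Event 9 (EXEC): [MAIN] PC=5: DEC 5 -> ACC=-11
Event 10 (EXEC): [MAIN] PC=6: HALT

Answer: MAIN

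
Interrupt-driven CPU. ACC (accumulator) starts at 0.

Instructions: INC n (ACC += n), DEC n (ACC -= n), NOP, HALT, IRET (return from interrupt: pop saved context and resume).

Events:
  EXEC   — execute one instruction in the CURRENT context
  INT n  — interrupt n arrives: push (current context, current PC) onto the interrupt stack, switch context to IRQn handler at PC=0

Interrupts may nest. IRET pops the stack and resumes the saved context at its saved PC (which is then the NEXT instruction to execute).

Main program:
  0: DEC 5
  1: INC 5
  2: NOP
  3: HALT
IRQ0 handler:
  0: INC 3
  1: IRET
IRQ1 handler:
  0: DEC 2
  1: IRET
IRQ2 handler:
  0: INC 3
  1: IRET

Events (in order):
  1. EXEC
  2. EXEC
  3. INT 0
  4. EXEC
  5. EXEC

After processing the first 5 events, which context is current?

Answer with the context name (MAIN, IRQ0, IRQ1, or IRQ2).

Event 1 (EXEC): [MAIN] PC=0: DEC 5 -> ACC=-5
Event 2 (EXEC): [MAIN] PC=1: INC 5 -> ACC=0
Event 3 (INT 0): INT 0 arrives: push (MAIN, PC=2), enter IRQ0 at PC=0 (depth now 1)
Event 4 (EXEC): [IRQ0] PC=0: INC 3 -> ACC=3
Event 5 (EXEC): [IRQ0] PC=1: IRET -> resume MAIN at PC=2 (depth now 0)

Answer: MAIN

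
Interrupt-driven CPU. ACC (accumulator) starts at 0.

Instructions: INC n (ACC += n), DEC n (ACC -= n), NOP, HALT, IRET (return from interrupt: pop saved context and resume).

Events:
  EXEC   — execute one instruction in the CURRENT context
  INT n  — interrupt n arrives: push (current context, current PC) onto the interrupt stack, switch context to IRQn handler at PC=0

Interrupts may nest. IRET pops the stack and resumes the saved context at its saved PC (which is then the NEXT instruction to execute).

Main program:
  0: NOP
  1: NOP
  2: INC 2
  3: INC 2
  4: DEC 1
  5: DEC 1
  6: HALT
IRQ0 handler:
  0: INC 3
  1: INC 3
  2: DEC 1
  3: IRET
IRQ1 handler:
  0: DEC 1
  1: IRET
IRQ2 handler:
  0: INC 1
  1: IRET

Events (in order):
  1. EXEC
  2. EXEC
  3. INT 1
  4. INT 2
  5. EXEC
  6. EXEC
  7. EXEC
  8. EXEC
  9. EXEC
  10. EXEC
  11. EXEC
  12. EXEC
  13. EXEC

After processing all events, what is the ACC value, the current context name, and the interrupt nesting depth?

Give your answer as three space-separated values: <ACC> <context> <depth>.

Event 1 (EXEC): [MAIN] PC=0: NOP
Event 2 (EXEC): [MAIN] PC=1: NOP
Event 3 (INT 1): INT 1 arrives: push (MAIN, PC=2), enter IRQ1 at PC=0 (depth now 1)
Event 4 (INT 2): INT 2 arrives: push (IRQ1, PC=0), enter IRQ2 at PC=0 (depth now 2)
Event 5 (EXEC): [IRQ2] PC=0: INC 1 -> ACC=1
Event 6 (EXEC): [IRQ2] PC=1: IRET -> resume IRQ1 at PC=0 (depth now 1)
Event 7 (EXEC): [IRQ1] PC=0: DEC 1 -> ACC=0
Event 8 (EXEC): [IRQ1] PC=1: IRET -> resume MAIN at PC=2 (depth now 0)
Event 9 (EXEC): [MAIN] PC=2: INC 2 -> ACC=2
Event 10 (EXEC): [MAIN] PC=3: INC 2 -> ACC=4
Event 11 (EXEC): [MAIN] PC=4: DEC 1 -> ACC=3
Event 12 (EXEC): [MAIN] PC=5: DEC 1 -> ACC=2
Event 13 (EXEC): [MAIN] PC=6: HALT

Answer: 2 MAIN 0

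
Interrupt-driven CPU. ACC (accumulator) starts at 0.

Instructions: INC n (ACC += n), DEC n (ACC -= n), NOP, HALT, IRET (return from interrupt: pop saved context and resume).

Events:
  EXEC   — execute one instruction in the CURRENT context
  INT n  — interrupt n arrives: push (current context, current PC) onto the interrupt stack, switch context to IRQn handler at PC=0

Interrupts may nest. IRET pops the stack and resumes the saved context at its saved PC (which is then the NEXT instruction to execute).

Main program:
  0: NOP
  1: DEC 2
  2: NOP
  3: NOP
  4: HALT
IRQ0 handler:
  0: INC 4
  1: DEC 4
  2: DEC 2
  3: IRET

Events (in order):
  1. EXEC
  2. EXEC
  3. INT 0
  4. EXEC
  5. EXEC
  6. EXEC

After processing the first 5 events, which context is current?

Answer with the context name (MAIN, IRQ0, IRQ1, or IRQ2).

Answer: IRQ0

Derivation:
Event 1 (EXEC): [MAIN] PC=0: NOP
Event 2 (EXEC): [MAIN] PC=1: DEC 2 -> ACC=-2
Event 3 (INT 0): INT 0 arrives: push (MAIN, PC=2), enter IRQ0 at PC=0 (depth now 1)
Event 4 (EXEC): [IRQ0] PC=0: INC 4 -> ACC=2
Event 5 (EXEC): [IRQ0] PC=1: DEC 4 -> ACC=-2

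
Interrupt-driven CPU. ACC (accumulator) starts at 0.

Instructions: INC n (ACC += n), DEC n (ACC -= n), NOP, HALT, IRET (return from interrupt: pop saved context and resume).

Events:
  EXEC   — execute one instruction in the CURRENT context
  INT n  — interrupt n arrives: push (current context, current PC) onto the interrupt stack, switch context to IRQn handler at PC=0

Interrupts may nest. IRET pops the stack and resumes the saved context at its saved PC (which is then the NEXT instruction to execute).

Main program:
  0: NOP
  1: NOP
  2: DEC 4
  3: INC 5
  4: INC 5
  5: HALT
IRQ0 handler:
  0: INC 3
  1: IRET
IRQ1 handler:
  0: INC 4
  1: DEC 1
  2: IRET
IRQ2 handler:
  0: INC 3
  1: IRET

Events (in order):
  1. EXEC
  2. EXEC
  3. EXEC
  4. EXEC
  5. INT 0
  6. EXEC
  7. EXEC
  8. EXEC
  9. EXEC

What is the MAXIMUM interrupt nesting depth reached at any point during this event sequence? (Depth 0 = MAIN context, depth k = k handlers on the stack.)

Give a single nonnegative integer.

Event 1 (EXEC): [MAIN] PC=0: NOP [depth=0]
Event 2 (EXEC): [MAIN] PC=1: NOP [depth=0]
Event 3 (EXEC): [MAIN] PC=2: DEC 4 -> ACC=-4 [depth=0]
Event 4 (EXEC): [MAIN] PC=3: INC 5 -> ACC=1 [depth=0]
Event 5 (INT 0): INT 0 arrives: push (MAIN, PC=4), enter IRQ0 at PC=0 (depth now 1) [depth=1]
Event 6 (EXEC): [IRQ0] PC=0: INC 3 -> ACC=4 [depth=1]
Event 7 (EXEC): [IRQ0] PC=1: IRET -> resume MAIN at PC=4 (depth now 0) [depth=0]
Event 8 (EXEC): [MAIN] PC=4: INC 5 -> ACC=9 [depth=0]
Event 9 (EXEC): [MAIN] PC=5: HALT [depth=0]
Max depth observed: 1

Answer: 1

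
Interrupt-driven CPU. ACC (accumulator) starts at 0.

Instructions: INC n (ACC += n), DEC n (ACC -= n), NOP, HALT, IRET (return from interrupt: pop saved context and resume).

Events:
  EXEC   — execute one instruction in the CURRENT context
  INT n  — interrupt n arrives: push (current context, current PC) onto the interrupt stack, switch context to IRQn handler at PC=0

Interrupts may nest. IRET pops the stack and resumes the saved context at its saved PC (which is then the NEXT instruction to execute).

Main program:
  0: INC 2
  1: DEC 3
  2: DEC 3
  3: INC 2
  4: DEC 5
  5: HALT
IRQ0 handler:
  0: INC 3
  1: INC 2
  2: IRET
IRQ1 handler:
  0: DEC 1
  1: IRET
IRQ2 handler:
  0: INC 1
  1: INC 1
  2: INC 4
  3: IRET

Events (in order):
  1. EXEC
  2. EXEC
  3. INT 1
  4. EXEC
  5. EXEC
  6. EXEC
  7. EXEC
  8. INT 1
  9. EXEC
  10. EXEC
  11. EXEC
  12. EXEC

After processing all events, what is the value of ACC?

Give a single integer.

Answer: -9

Derivation:
Event 1 (EXEC): [MAIN] PC=0: INC 2 -> ACC=2
Event 2 (EXEC): [MAIN] PC=1: DEC 3 -> ACC=-1
Event 3 (INT 1): INT 1 arrives: push (MAIN, PC=2), enter IRQ1 at PC=0 (depth now 1)
Event 4 (EXEC): [IRQ1] PC=0: DEC 1 -> ACC=-2
Event 5 (EXEC): [IRQ1] PC=1: IRET -> resume MAIN at PC=2 (depth now 0)
Event 6 (EXEC): [MAIN] PC=2: DEC 3 -> ACC=-5
Event 7 (EXEC): [MAIN] PC=3: INC 2 -> ACC=-3
Event 8 (INT 1): INT 1 arrives: push (MAIN, PC=4), enter IRQ1 at PC=0 (depth now 1)
Event 9 (EXEC): [IRQ1] PC=0: DEC 1 -> ACC=-4
Event 10 (EXEC): [IRQ1] PC=1: IRET -> resume MAIN at PC=4 (depth now 0)
Event 11 (EXEC): [MAIN] PC=4: DEC 5 -> ACC=-9
Event 12 (EXEC): [MAIN] PC=5: HALT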